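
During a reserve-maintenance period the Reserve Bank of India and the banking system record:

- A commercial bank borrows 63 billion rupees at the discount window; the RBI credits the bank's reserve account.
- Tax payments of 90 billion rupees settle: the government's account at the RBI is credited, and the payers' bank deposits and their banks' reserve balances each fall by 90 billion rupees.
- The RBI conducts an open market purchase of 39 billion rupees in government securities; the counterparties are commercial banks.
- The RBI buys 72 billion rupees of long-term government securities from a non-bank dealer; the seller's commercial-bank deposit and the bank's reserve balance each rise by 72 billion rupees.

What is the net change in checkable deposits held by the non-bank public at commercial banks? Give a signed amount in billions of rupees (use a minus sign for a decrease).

-18 billion

RBI balance sheet:
  Assets:      Securities +111B, Loans to banks +63B
  Liabilities: Bank reserves +84B, Government deposits +90B
Commercial banking system:
  Assets:      Reserves at CB +84B, Securities −39B
  Liabilities: Checkable deposits −18B, Borrowings from CB +63B
So the change in checkable deposits held by the non-bank public at commercial banks is -18 billion.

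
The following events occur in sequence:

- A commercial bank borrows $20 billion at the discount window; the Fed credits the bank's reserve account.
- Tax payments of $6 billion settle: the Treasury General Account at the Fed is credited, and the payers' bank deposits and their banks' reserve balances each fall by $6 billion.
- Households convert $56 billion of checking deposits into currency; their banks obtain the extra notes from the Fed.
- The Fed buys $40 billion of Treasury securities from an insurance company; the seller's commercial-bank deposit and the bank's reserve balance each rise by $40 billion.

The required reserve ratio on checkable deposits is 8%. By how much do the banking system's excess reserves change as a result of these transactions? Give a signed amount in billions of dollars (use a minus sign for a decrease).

Discount-window loan $20 billion: reserves +$20B, deposits 0.
Government account inflow $6 billion: reserves −$6B, deposits −$6B.
Currency withdrawal $56 billion: reserves −$56B, deposits −$56B.
Asset purchase (from non-banks) $40 billion: reserves +$40B, deposits +$40B.
Totals: Δreserves = −$2B, Δdeposits = −$22B.
Δrequired reserves = 8% × −$22B = −$1.76B.
Δexcess reserves = Δreserves − Δrequired = −$2B − (−$1.76B) = -$0.24 billion.

-$0.24 billion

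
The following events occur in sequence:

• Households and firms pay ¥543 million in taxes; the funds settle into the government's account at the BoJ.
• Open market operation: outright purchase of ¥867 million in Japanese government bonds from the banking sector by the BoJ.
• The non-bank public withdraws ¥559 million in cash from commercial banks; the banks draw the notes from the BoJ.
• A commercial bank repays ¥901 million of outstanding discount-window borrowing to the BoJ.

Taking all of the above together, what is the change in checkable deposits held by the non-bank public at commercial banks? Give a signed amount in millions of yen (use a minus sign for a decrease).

-¥1102 million

Government account inflow ¥543 million: non-bank counterparties' bank balances fall → −¥543M.
OMO purchase (from banks) ¥867 million: the counterparty is a bank, so public deposits are unchanged → 0.
Currency withdrawal ¥559 million: non-bank counterparties' bank balances fall → −¥559M.
Discount-window repayment ¥901 million: the counterparty is a bank, so public deposits are unchanged → 0.
Net: −543 + 0 − 559 + 0 = -¥1102 million.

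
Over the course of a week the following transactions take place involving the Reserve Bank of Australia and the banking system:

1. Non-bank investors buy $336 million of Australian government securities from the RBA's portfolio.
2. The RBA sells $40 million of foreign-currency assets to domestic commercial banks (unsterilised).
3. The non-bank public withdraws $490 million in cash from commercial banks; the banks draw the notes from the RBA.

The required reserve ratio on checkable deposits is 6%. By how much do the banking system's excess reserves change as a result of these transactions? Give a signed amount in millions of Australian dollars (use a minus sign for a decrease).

Asset sale (to non-banks) $336 million: reserves −$336M, deposits −$336M.
FX sale $40 million: reserves −$40M, deposits 0.
Currency withdrawal $490 million: reserves −$490M, deposits −$490M.
Totals: Δreserves = −$866M, Δdeposits = −$826M.
Δrequired reserves = 6% × −$826M = −$49.56M.
Δexcess reserves = Δreserves − Δrequired = −$866M − (−$49.56M) = -$816.44 million.

-$816.44 million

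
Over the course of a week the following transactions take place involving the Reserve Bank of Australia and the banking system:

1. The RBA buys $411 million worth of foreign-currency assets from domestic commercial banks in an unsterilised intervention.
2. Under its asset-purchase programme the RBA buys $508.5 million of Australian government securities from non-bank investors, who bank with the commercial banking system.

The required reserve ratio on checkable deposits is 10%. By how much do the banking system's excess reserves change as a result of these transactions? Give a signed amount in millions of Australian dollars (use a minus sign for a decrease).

FX purchase $411 million: reserves +$411M, deposits 0.
Asset purchase (from non-banks) $508.5 million: reserves +$508.5M, deposits +$508.5M.
Totals: Δreserves = +$919.5M, Δdeposits = +$508.5M.
Δrequired reserves = 10% × +$508.5M = +$50.85M.
Δexcess reserves = Δreserves − Δrequired = +$919.5M − (+$50.85M) = +$868.65 million.

+$868.65 million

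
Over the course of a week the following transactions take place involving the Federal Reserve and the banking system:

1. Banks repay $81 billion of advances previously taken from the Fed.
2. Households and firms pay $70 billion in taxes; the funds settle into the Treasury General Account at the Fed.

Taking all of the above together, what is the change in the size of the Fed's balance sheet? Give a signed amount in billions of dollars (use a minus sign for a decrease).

Discount-window repayment $81 billion: a Fed asset is shed → −$81B.
Government account inflow $70 billion: only the composition of liabilities changes → 0.
Net: −81 + 0 = -$81 billion.

-$81 billion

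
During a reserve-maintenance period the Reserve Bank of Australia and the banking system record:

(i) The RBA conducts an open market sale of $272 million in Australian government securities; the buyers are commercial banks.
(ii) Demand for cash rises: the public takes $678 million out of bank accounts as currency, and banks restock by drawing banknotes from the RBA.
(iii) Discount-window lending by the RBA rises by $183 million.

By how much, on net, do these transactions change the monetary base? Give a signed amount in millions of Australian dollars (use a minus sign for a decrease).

-$89 million

RBA balance sheet:
  Assets:      Securities −$272M, Loans to banks +$183M
  Liabilities: Bank reserves −$767M, Currency in circulation +$678M
Monetary base = currency + reserves: +$678M + (−$767M) = -$89 million.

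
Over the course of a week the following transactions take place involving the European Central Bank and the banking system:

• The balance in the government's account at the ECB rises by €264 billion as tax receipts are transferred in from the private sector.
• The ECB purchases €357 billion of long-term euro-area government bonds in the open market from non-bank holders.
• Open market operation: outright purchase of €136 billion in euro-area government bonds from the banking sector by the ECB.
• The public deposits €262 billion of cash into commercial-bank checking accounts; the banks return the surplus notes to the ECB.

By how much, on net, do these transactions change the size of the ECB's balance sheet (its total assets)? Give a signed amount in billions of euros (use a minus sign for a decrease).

Government account inflow €264 billion: only the composition of liabilities changes → 0.
Asset purchase (from non-banks) €357 billion: an ECB asset is acquired → +€357B.
OMO purchase (from banks) €136 billion: an ECB asset is acquired → +€136B.
Currency deposit €262 billion: only the composition of liabilities changes → 0.
Net: 0 + 357 + 136 + 0 = +€493 billion.

+€493 billion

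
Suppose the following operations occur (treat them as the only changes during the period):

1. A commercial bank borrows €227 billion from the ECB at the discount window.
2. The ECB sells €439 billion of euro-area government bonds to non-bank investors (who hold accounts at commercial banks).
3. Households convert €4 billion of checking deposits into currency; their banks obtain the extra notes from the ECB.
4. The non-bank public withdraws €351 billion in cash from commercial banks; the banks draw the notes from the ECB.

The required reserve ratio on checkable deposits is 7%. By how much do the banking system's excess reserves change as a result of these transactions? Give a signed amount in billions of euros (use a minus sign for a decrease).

Discount-window loan €227 billion: reserves +€227B, deposits 0.
Asset sale (to non-banks) €439 billion: reserves −€439B, deposits −€439B.
Currency withdrawal €4 billion: reserves −€4B, deposits −€4B.
Currency withdrawal €351 billion: reserves −€351B, deposits −€351B.
Totals: Δreserves = −€567B, Δdeposits = −€794B.
Δrequired reserves = 7% × −€794B = −€55.58B.
Δexcess reserves = Δreserves − Δrequired = −€567B − (−€55.58B) = -€511.42 billion.

-€511.42 billion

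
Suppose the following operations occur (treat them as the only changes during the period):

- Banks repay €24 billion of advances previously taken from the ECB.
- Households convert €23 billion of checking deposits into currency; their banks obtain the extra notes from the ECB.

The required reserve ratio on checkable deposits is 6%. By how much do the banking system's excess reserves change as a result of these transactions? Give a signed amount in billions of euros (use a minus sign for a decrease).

Discount-window repayment €24 billion: reserves −€24B, deposits 0.
Currency withdrawal €23 billion: reserves −€23B, deposits −€23B.
Totals: Δreserves = −€47B, Δdeposits = −€23B.
Δrequired reserves = 6% × −€23B = −€1.38B.
Δexcess reserves = Δreserves − Δrequired = −€47B − (−€1.38B) = -€45.62 billion.

-€45.62 billion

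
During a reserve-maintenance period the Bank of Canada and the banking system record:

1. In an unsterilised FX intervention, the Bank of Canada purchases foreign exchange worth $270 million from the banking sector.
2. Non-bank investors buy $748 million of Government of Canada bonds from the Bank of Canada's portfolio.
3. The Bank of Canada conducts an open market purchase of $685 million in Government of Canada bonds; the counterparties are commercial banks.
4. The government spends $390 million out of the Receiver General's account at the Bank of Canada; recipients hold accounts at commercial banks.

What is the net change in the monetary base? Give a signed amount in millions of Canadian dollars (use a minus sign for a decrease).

Bank of Canada balance sheet:
  Assets:      Securities −$63M, Foreign assets +$270M
  Liabilities: Bank reserves +$597M, Government deposits −$390M
Monetary base = currency + reserves: 0 + (+$597M) = +$597 million.

+$597 million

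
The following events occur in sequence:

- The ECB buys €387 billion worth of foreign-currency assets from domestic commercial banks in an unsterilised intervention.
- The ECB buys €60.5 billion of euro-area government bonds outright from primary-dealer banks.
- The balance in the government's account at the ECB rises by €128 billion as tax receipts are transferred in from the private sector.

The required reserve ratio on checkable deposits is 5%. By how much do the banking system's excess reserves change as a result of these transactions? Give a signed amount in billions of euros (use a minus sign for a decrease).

FX purchase €387 billion: reserves +€387B, deposits 0.
OMO purchase (from banks) €60.5 billion: reserves +€60.5B, deposits 0.
Government account inflow €128 billion: reserves −€128B, deposits −€128B.
Totals: Δreserves = +€319.5B, Δdeposits = −€128B.
Δrequired reserves = 5% × −€128B = −€6.4B.
Δexcess reserves = Δreserves − Δrequired = +€319.5B − (−€6.4B) = +€325.9 billion.

+€325.9 billion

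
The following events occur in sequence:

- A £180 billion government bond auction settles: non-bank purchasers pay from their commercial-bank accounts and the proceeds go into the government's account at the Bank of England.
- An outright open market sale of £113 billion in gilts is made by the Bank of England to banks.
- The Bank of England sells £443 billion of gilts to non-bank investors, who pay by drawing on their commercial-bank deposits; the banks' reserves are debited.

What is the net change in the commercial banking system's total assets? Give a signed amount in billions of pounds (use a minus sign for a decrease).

-£623 billion

Bank of England balance sheet:
  Assets:      Securities −£556B
  Liabilities: Bank reserves −£736B, Government deposits +£180B
Commercial banking system:
  Assets:      Reserves at CB −£736B, Securities +£113B
  Liabilities: Checkable deposits −£623B
Change in total bank assets = -£623 billion.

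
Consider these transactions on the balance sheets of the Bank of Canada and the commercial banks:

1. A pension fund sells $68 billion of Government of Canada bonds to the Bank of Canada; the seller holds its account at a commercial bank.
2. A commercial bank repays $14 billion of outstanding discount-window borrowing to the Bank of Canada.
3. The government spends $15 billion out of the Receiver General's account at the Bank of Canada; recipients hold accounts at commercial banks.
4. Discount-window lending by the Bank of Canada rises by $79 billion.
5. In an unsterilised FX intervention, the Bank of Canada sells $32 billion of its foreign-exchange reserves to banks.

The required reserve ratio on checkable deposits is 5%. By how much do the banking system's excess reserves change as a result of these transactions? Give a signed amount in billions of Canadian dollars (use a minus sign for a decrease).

Asset purchase (from non-banks) $68 billion: reserves +$68B, deposits +$68B.
Discount-window repayment $14 billion: reserves −$14B, deposits 0.
Government spending $15 billion: reserves +$15B, deposits +$15B.
Discount-window loan $79 billion: reserves +$79B, deposits 0.
FX sale $32 billion: reserves −$32B, deposits 0.
Totals: Δreserves = +$116B, Δdeposits = +$83B.
Δrequired reserves = 5% × +$83B = +$4.15B.
Δexcess reserves = Δreserves − Δrequired = +$116B − (+$4.15B) = +$111.85 billion.

+$111.85 billion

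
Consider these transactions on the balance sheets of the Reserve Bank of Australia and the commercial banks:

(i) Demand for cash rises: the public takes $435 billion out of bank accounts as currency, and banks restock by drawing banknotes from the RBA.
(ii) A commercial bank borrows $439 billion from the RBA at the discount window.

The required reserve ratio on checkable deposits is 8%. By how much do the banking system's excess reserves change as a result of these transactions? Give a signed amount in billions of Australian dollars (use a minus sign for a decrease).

+$38.8 billion

Currency withdrawal $435 billion: reserves −$435B, deposits −$435B.
Discount-window loan $439 billion: reserves +$439B, deposits 0.
Totals: Δreserves = +$4B, Δdeposits = −$435B.
Δrequired reserves = 8% × −$435B = −$34.8B.
Δexcess reserves = Δreserves − Δrequired = +$4B − (−$34.8B) = +$38.8 billion.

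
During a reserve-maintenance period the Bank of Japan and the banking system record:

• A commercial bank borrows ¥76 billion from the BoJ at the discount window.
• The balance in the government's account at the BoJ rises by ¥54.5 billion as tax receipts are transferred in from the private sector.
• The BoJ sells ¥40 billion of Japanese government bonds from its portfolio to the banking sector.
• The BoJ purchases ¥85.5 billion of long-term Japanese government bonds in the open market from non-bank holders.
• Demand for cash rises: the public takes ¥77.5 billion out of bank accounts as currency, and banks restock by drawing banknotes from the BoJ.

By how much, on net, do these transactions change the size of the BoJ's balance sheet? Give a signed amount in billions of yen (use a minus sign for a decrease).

+¥121.5 billion

BoJ balance sheet:
  Assets:      Securities +¥45.5B, Loans to banks +¥76B
  Liabilities: Bank reserves −¥10.5B, Currency in circulation +¥77.5B, Government deposits +¥54.5B
Commercial banking system:
  Assets:      Reserves at CB −¥10.5B, Securities +¥40B
  Liabilities: Checkable deposits −¥46.5B, Borrowings from CB +¥76B
Change in total BoJ assets = +¥121.5 billion.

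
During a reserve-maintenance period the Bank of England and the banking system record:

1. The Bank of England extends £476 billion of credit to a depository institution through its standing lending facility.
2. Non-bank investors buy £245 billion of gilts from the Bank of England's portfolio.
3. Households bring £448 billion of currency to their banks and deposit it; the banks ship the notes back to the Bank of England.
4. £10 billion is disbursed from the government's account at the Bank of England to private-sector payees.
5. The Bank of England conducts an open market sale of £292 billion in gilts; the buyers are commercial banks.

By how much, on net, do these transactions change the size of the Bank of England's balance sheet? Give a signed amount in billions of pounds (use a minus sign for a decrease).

-£61 billion

Bank of England balance sheet:
  Assets:      Securities −£537B, Loans to banks +£476B
  Liabilities: Bank reserves +£397B, Currency in circulation −£448B, Government deposits −£10B
Change in total Bank of England assets = -£61 billion.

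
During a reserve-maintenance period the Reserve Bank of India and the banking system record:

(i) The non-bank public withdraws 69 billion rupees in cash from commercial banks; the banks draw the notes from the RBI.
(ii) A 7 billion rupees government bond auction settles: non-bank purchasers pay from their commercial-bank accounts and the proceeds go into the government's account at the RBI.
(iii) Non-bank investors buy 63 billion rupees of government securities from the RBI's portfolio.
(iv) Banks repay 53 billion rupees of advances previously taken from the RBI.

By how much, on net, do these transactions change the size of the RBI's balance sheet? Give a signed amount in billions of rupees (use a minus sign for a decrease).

-116 billion

RBI balance sheet:
  Assets:      Securities −63B, Loans to banks −53B
  Liabilities: Bank reserves −192B, Currency in circulation +69B, Government deposits +7B
Change in total RBI assets = -116 billion.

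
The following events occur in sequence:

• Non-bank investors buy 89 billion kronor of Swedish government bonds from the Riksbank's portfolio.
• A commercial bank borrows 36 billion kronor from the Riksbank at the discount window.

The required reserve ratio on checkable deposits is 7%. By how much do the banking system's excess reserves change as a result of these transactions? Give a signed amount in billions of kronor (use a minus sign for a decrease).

Asset sale (to non-banks) 89 billion kronor: reserves −89B, deposits −89B.
Discount-window loan 36 billion kronor: reserves +36B, deposits 0.
Totals: Δreserves = −53B, Δdeposits = −89B.
Δrequired reserves = 7% × −89B = −6.23B.
Δexcess reserves = Δreserves − Δrequired = −53B − (−6.23B) = -46.77 billion.

-46.77 billion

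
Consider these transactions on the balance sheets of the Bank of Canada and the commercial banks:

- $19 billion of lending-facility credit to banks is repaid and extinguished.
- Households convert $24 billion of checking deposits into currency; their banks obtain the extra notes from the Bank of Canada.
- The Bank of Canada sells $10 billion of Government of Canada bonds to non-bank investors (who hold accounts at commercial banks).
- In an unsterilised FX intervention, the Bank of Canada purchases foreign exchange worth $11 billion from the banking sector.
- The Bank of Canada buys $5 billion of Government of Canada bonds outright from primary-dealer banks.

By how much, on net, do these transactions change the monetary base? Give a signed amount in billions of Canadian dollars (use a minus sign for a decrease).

Bank of Canada balance sheet:
  Assets:      Securities −$5B, Loans to banks −$19B, Foreign assets +$11B
  Liabilities: Bank reserves −$37B, Currency in circulation +$24B
Commercial banking system:
  Assets:      Reserves at CB −$37B, Securities −$5B, Foreign assets −$11B
  Liabilities: Checkable deposits −$34B, Borrowings from CB −$19B
Monetary base = currency + reserves: +$24B + (−$37B) = -$13 billion.

-$13 billion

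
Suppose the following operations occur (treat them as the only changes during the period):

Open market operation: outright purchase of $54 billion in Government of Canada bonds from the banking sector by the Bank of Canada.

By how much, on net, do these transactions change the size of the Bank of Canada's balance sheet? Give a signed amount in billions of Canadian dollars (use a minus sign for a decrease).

+$54 billion

OMO purchase (from banks) $54 billion: a Bank of Canada asset is acquired → +$54B.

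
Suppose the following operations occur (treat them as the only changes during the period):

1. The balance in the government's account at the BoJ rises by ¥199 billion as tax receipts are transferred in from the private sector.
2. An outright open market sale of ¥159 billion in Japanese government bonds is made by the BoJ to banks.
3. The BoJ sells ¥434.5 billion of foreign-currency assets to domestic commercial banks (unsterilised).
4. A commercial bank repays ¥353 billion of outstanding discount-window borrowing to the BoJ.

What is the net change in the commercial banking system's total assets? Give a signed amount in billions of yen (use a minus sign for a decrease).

-¥552 billion

BoJ balance sheet:
  Assets:      Securities −¥159B, Loans to banks −¥353B, Foreign assets −¥434.5B
  Liabilities: Bank reserves −¥1145.5B, Government deposits +¥199B
Commercial banking system:
  Assets:      Reserves at CB −¥1145.5B, Securities +¥159B, Foreign assets +¥434.5B
  Liabilities: Checkable deposits −¥199B, Borrowings from CB −¥353B
Change in total bank assets = -¥552 billion.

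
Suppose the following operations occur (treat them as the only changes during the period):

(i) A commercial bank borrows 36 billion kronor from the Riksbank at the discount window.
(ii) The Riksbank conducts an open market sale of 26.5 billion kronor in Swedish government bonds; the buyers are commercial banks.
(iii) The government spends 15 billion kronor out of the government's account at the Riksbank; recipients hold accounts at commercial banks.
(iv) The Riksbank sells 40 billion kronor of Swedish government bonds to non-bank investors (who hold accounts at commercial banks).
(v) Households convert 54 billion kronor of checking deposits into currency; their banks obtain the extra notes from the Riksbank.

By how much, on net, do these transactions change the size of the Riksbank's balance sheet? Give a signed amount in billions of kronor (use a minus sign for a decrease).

-30.5 billion

Discount-window loan 36 billion kronor: a Riksbank asset is acquired → +36B.
OMO sale (to banks) 26.5 billion kronor: a Riksbank asset is shed → −26.5B.
Government spending 15 billion kronor: only the composition of liabilities changes → 0.
Asset sale (to non-banks) 40 billion kronor: a Riksbank asset is shed → −40B.
Currency withdrawal 54 billion kronor: only the composition of liabilities changes → 0.
Net: 36 − 26.5 + 0 − 40 + 0 = -30.5 billion.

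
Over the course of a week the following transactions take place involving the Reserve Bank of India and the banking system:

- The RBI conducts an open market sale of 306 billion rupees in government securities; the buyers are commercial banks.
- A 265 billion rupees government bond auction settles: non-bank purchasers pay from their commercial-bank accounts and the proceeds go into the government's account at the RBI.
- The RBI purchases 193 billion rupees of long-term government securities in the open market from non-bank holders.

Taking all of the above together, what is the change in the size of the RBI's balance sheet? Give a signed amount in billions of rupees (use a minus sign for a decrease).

RBI balance sheet:
  Assets:      Securities −113B
  Liabilities: Bank reserves −378B, Government deposits +265B
Commercial banking system:
  Assets:      Reserves at CB −378B, Securities +306B
  Liabilities: Checkable deposits −72B
Change in total RBI assets = -113 billion.

-113 billion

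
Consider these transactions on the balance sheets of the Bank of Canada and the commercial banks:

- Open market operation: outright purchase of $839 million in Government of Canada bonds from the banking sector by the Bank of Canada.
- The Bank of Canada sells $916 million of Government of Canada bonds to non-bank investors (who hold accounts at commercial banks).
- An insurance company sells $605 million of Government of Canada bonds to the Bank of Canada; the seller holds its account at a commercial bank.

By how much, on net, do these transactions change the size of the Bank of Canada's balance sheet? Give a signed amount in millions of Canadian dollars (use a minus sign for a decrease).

Bank of Canada balance sheet:
  Assets:      Securities +$528M
  Liabilities: Bank reserves +$528M
Change in total Bank of Canada assets = +$528 million.

+$528 million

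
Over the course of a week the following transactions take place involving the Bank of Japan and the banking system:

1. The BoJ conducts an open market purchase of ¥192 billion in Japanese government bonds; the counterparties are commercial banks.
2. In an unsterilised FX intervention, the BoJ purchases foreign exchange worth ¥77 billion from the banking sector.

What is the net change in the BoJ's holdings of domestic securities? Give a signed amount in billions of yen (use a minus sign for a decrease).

+¥192 billion

OMO purchase (from banks) ¥192 billion: securities added to the BoJ's portfolio → +¥192B.
FX purchase ¥77 billion: the BoJ's securities portfolio is untouched → 0.
Net: 192 + 0 = +¥192 billion.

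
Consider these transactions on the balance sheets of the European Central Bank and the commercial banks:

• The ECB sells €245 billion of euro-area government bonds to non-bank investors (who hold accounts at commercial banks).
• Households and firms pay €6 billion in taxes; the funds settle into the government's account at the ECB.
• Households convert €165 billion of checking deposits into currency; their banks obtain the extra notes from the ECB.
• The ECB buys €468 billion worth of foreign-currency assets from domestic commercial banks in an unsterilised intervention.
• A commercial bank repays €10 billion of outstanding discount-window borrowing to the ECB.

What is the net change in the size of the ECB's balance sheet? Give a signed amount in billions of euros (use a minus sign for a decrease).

Asset sale (to non-banks) €245 billion: an ECB asset is shed → −€245B.
Government account inflow €6 billion: only the composition of liabilities changes → 0.
Currency withdrawal €165 billion: only the composition of liabilities changes → 0.
FX purchase €468 billion: an ECB asset is acquired → +€468B.
Discount-window repayment €10 billion: an ECB asset is shed → −€10B.
Net: −245 + 0 + 0 + 468 − 10 = +€213 billion.

+€213 billion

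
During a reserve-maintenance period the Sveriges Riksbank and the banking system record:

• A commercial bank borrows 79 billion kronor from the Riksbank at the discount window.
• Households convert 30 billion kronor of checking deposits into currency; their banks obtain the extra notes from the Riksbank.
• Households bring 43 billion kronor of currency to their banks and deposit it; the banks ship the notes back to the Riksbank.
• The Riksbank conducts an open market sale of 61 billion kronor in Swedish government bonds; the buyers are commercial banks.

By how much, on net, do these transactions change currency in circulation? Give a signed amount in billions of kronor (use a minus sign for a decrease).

-13 billion

Riksbank balance sheet:
  Assets:      Securities −61B, Loans to banks +79B
  Liabilities: Bank reserves +31B, Currency in circulation −13B
Commercial banking system:
  Assets:      Reserves at CB +31B, Securities +61B
  Liabilities: Checkable deposits +13B, Borrowings from CB +79B
So the change in currency in circulation is -13 billion.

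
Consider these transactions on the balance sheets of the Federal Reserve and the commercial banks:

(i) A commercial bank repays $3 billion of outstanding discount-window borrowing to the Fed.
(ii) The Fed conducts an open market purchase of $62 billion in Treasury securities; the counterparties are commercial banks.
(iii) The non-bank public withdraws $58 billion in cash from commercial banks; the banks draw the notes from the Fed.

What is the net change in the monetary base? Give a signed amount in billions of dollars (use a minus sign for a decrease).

Discount-window repayment $3 billion: Fed balance sheet contracts → −$3B.
OMO purchase (from banks) $62 billion: Fed balance sheet expands → +$62B.
Currency withdrawal $58 billion: just a shift between currency and reserves — both are base money → 0.
Net: −3 + 62 + 0 = +$59 billion.

+$59 billion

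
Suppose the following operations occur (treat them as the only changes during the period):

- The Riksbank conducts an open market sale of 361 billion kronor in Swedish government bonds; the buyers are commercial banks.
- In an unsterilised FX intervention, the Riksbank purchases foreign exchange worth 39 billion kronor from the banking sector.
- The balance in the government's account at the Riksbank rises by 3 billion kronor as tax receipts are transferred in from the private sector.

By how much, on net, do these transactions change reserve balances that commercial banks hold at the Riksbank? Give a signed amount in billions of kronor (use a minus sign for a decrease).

-325 billion

OMO sale (to banks) 361 billion kronor: the buying banks pay out of their reserve balances → −361B.
FX purchase 39 billion kronor: the Riksbank pays by crediting reserve accounts → +39B.
Government account inflow 3 billion kronor: funds move from bank reserves into the government account → −3B.
Net: −361 + 39 − 3 = -325 billion.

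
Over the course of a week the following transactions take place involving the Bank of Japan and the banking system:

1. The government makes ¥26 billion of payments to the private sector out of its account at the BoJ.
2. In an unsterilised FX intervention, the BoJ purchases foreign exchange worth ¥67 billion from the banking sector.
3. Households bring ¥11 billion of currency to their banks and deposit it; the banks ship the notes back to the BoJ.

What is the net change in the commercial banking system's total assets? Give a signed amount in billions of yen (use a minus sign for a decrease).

+¥37 billion

Government spending ¥26 billion: bank balance sheets expand → +¥26B.
FX purchase ¥67 billion: just an asset swap on bank balance sheets → 0.
Currency deposit ¥11 billion: bank balance sheets expand → +¥11B.
Net: 26 + 0 + 11 = +¥37 billion.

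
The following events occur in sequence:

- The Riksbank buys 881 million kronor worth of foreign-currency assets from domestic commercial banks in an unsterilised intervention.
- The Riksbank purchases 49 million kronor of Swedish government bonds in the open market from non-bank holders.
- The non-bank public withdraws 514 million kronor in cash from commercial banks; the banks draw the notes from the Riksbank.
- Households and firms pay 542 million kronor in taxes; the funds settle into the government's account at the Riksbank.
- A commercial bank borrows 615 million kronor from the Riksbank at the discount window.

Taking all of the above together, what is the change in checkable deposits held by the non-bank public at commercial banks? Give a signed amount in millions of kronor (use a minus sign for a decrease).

-1007 million

FX purchase 881 million kronor: the counterparty is a bank, so public deposits are unchanged → 0.
Asset purchase (from non-banks) 49 million kronor: non-bank counterparties' bank balances rise → +49M.
Currency withdrawal 514 million kronor: non-bank counterparties' bank balances fall → −514M.
Government account inflow 542 million kronor: non-bank counterparties' bank balances fall → −542M.
Discount-window loan 615 million kronor: the counterparty is a bank, so public deposits are unchanged → 0.
Net: 0 + 49 − 514 − 542 + 0 = -1007 million.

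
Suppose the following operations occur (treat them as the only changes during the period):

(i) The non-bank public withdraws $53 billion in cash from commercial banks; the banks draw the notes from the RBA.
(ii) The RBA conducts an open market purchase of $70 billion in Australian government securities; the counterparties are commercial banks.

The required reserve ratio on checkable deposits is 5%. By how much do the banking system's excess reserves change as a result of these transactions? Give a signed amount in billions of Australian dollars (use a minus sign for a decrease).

Currency withdrawal $53 billion: reserves −$53B, deposits −$53B.
OMO purchase (from banks) $70 billion: reserves +$70B, deposits 0.
Totals: Δreserves = +$17B, Δdeposits = −$53B.
Δrequired reserves = 5% × −$53B = −$2.65B.
Δexcess reserves = Δreserves − Δrequired = +$17B − (−$2.65B) = +$19.65 billion.

+$19.65 billion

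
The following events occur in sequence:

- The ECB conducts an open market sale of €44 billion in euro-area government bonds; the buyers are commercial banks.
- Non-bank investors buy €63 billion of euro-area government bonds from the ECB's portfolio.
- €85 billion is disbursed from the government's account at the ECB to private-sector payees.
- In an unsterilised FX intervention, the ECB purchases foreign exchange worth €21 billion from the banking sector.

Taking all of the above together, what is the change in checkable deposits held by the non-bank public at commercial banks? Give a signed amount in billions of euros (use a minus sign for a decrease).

+€22 billion

ECB balance sheet:
  Assets:      Securities −€107B, Foreign assets +€21B
  Liabilities: Bank reserves −€1B, Government deposits −€85B
Commercial banking system:
  Assets:      Reserves at CB −€1B, Securities +€44B, Foreign assets −€21B
  Liabilities: Checkable deposits +€22B
So the change in checkable deposits held by the non-bank public at commercial banks is +€22 billion.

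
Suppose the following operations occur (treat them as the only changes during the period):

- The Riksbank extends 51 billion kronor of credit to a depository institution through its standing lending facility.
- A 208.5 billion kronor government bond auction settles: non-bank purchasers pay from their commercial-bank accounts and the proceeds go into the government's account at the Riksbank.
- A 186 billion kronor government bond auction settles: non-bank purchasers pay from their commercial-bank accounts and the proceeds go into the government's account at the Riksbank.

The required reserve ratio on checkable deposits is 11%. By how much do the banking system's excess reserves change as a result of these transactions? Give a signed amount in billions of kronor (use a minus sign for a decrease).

Discount-window loan 51 billion kronor: reserves +51B, deposits 0.
Government account inflow 208.5 billion kronor: reserves −208.5B, deposits −208.5B.
Government account inflow 186 billion kronor: reserves −186B, deposits −186B.
Totals: Δreserves = −343.5B, Δdeposits = −394.5B.
Δrequired reserves = 11% × −394.5B = −43.395B.
Δexcess reserves = Δreserves − Δrequired = −343.5B − (−43.395B) = -300.105 billion.

-300.105 billion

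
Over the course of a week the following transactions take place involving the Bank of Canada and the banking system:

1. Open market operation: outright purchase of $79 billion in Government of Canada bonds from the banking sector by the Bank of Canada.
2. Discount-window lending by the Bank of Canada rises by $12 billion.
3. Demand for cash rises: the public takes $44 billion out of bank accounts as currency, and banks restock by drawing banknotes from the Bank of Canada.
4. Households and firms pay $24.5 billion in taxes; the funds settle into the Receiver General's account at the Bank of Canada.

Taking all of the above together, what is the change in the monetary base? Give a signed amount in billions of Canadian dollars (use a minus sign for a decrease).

+$66.5 billion

Bank of Canada balance sheet:
  Assets:      Securities +$79B, Loans to banks +$12B
  Liabilities: Bank reserves +$22.5B, Currency in circulation +$44B, Government deposits +$24.5B
Commercial banking system:
  Assets:      Reserves at CB +$22.5B, Securities −$79B
  Liabilities: Checkable deposits −$68.5B, Borrowings from CB +$12B
Monetary base = currency + reserves: +$44B + (+$22.5B) = +$66.5 billion.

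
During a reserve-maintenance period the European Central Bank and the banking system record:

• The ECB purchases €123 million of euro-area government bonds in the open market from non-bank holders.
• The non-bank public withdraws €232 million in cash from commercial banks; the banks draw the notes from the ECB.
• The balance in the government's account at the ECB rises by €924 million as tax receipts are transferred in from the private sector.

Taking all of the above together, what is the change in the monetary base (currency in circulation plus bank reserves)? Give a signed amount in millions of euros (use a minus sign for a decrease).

-€801 million

ECB balance sheet:
  Assets:      Securities +€123M
  Liabilities: Bank reserves −€1033M, Currency in circulation +€232M, Government deposits +€924M
Monetary base = currency + reserves: +€232M + (−€1033M) = -€801 million.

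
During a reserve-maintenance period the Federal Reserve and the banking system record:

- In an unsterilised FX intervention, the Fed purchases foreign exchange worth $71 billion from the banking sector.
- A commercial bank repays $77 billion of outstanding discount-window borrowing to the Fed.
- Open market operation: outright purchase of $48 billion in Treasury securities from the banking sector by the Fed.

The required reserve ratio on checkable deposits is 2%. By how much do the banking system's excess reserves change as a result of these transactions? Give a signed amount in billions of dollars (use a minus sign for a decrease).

+$42 billion

FX purchase $71 billion: reserves +$71B, deposits 0.
Discount-window repayment $77 billion: reserves −$77B, deposits 0.
OMO purchase (from banks) $48 billion: reserves +$48B, deposits 0.
Totals: Δreserves = +$42B, Δdeposits = 0.
Δrequired reserves = 2% × 0 = 0.
Δexcess reserves = Δreserves − Δrequired = +$42B − (0) = +$42 billion.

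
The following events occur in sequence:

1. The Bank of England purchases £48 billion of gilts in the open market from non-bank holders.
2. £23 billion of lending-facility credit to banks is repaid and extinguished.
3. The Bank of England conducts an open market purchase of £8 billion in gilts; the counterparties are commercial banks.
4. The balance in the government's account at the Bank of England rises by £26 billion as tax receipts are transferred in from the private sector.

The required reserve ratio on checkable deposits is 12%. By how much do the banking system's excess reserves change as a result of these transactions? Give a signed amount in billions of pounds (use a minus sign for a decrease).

+£4.36 billion

Asset purchase (from non-banks) £48 billion: reserves +£48B, deposits +£48B.
Discount-window repayment £23 billion: reserves −£23B, deposits 0.
OMO purchase (from banks) £8 billion: reserves +£8B, deposits 0.
Government account inflow £26 billion: reserves −£26B, deposits −£26B.
Totals: Δreserves = +£7B, Δdeposits = +£22B.
Δrequired reserves = 12% × +£22B = +£2.64B.
Δexcess reserves = Δreserves − Δrequired = +£7B − (+£2.64B) = +£4.36 billion.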